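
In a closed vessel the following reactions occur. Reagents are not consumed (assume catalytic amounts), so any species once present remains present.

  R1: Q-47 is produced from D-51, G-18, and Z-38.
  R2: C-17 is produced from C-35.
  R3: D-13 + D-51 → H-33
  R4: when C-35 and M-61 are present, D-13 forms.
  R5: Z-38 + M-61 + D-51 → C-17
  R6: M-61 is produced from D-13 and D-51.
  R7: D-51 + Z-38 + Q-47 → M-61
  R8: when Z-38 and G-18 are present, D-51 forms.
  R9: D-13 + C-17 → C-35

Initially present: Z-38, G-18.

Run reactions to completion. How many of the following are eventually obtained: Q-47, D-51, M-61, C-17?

Z-38 and G-18 present → D-51 forms (R8).
D-51, G-18, and Z-38 present → Q-47 forms (R1).
D-51, Z-38, and Q-47 present → M-61 forms (R7).
Z-38, M-61, and D-51 present → C-17 forms (R5).
Q-47: reached.
D-51: reached.
M-61: reached.
C-17: reached.
All 4 are reached.

4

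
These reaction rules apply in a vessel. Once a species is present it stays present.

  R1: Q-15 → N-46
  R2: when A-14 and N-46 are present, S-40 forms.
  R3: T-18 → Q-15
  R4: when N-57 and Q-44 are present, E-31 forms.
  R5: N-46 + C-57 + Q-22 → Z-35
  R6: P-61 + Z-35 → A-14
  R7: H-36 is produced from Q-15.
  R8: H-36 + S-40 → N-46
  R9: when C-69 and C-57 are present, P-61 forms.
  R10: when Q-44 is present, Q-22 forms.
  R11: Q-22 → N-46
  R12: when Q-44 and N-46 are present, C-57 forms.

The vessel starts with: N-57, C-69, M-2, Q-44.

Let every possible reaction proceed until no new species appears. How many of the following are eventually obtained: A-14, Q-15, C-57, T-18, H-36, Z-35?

3

Q-44 present → Q-22 forms (R10).
Q-22 present → N-46 forms (R11).
Q-44 and N-46 present → C-57 forms (R12).
N-46, C-57, and Q-22 present → Z-35 forms (R5).
C-69 and C-57 present → P-61 forms (R9).
P-61 and Z-35 present → A-14 forms (R6).
A-14: reached.
Q-15 would need T-18 (R3), but T-18 never forms.
C-57: reached.
No rule produces T-18, and it is not given.
H-36 would need Q-15 (R7), but Q-15 never forms.
Z-35: reached.
Reached: A-14, C-57, and Z-35 — 3 of the 6.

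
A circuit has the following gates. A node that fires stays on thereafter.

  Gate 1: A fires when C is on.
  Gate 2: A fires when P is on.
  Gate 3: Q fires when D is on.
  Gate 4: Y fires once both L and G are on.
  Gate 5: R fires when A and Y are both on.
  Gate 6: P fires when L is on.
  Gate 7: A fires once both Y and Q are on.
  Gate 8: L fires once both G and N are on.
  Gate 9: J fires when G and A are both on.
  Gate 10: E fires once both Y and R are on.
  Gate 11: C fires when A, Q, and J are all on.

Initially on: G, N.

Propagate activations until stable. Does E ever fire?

Yes

Gate 8: G and N on → L on.
L and G are on, so Y fires (Gate 4).
Gate 6: L on → P on.
P is on, so A fires (Gate 2).
A and Y are on, so R fires (Gate 5).
Gate 10: Y and R on → E on.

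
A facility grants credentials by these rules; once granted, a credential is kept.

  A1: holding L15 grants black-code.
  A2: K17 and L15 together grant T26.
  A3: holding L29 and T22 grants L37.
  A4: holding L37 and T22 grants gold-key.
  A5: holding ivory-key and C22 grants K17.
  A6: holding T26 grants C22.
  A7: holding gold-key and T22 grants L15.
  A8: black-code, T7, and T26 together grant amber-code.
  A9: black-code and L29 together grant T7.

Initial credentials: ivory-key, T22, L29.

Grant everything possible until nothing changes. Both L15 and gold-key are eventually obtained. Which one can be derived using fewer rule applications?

gold-key

gold-key: Holding L29 and T22 grants L37 (A3). Holding L37 and T22 grants gold-key (A4). [2 rule applications]
L15: Holding L29 and T22 grants L37 (A3). Holding L37 and T22 grants gold-key (A4). Holding gold-key and T22 grants L15 (A7). [3 rule applications]
gold-key needs fewer.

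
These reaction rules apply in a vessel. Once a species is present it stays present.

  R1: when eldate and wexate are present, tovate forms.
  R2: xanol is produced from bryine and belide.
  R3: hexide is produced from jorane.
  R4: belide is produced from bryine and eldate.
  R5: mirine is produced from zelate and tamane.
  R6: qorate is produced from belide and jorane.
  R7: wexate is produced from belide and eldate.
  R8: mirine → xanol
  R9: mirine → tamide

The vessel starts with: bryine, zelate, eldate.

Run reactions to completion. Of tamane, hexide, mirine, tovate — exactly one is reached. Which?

tovate

bryine and eldate present → belide forms (R4).
belide and eldate present → wexate forms (R7).
eldate and wexate present → tovate forms (R1).
mirine would need zelate and tamane (R5), but tamane never forms. hexide would need jorane (R3), but jorane never forms. No rule produces tamane, and it is not given.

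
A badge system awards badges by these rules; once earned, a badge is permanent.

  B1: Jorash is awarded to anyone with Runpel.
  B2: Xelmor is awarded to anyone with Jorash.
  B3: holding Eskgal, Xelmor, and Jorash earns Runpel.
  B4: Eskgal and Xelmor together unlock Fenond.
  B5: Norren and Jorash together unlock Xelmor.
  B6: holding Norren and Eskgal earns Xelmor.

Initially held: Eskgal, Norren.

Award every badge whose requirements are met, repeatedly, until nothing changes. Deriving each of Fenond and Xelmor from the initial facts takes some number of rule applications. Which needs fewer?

Xelmor: With Norren and Eskgal, Xelmor is earned (B6). [1 rule application]
Fenond: With Norren and Eskgal, Xelmor is earned (B6). With Eskgal and Xelmor, Fenond is earned (B4). [2 rule applications]
Xelmor needs fewer.

Xelmor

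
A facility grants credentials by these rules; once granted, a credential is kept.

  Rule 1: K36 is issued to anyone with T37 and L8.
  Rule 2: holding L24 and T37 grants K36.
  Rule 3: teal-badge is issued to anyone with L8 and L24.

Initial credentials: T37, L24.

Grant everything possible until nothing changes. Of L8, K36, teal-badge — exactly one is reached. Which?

K36

Holding L24 and T37 grants K36 (Rule 2).
teal-badge would need L8 and L24 (Rule 3), but L8 is never granted. No rule produces L8, and it is not given.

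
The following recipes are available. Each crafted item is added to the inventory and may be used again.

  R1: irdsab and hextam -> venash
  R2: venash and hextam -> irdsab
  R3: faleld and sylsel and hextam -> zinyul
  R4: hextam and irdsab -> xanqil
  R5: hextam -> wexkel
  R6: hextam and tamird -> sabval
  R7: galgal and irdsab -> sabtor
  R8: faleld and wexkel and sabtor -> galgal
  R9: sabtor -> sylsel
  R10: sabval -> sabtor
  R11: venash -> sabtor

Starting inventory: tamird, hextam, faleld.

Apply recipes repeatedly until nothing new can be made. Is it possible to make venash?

No

venash would need irdsab and hextam (R1), but irdsab is never obtained.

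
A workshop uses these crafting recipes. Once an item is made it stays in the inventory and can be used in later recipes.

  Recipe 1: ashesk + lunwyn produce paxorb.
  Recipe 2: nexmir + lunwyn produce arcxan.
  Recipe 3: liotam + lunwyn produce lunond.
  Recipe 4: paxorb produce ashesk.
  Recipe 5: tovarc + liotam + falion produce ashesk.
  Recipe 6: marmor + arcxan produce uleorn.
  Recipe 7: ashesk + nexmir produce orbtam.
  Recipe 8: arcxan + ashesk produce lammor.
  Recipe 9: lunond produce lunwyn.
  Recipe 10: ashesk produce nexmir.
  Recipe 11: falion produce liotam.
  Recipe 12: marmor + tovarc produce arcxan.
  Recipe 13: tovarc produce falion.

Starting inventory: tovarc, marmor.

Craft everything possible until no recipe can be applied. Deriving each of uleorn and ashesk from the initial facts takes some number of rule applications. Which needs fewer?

uleorn

uleorn: Using Recipe 12, marmor and tovarc make arcxan. Using Recipe 6, marmor and arcxan make uleorn. [2 rule applications]
ashesk: Using Recipe 13, tovarc makes falion. falion → liotam (Recipe 11). Using Recipe 5, tovarc, liotam, and falion make ashesk. [3 rule applications]
uleorn needs fewer.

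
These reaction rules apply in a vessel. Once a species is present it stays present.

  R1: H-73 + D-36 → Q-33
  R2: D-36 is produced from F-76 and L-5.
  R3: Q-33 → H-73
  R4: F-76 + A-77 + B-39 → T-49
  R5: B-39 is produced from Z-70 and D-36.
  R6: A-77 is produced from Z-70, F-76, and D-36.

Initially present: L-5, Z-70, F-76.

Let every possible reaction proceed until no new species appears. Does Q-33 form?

Q-33 would need H-73 and D-36 (R1), but H-73 never forms.

No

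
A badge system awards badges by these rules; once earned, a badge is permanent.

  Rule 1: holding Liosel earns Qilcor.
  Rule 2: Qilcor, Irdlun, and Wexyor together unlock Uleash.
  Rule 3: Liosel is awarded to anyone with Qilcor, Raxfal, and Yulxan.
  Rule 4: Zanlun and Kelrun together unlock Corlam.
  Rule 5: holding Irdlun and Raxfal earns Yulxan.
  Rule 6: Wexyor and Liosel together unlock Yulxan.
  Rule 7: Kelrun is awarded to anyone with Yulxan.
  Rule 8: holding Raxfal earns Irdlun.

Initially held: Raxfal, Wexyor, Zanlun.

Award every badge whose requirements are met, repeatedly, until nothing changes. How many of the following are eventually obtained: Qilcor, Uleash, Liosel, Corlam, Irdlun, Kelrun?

With Raxfal, Irdlun is earned (Rule 8).
With Irdlun and Raxfal, Yulxan is earned (Rule 5).
With Yulxan, Kelrun is earned (Rule 7).
With Zanlun and Kelrun, Corlam is earned (Rule 4).
Qilcor would need Liosel (Rule 1), but Liosel is never earned.
Uleash would need Qilcor, Irdlun, and Wexyor (Rule 2), but Qilcor is never earned.
Liosel would need Qilcor, Raxfal, and Yulxan (Rule 3), but Qilcor is never earned.
Corlam: reached.
Irdlun: reached.
Kelrun: reached.
Reached: Corlam, Irdlun, and Kelrun — 3 of the 6.

3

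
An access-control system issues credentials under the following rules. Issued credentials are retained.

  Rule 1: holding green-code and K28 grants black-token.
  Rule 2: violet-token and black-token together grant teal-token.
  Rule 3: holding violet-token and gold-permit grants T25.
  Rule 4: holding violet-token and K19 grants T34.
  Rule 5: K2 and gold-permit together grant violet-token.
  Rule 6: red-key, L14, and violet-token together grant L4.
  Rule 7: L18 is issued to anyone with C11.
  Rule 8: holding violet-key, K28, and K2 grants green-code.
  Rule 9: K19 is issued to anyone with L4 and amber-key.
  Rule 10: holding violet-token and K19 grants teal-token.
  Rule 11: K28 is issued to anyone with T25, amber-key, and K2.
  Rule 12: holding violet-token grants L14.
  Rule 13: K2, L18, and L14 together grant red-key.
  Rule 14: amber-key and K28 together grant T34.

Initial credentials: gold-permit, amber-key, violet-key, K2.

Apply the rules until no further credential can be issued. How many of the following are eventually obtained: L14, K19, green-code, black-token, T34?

Holding K2 and gold-permit grants violet-token (Rule 5).
Holding violet-token grants L14 (Rule 12).
Holding violet-token and gold-permit grants T25 (Rule 3).
Holding T25, amber-key, and K2 grants K28 (Rule 11).
Holding violet-key, K28, and K2 grants green-code (Rule 8).
Holding amber-key and K28 grants T34 (Rule 14).
Holding green-code and K28 grants black-token (Rule 1).
L14: reached.
K19 would need L4 and amber-key (Rule 9), but L4 is never granted.
green-code: reached.
black-token: reached.
T34: reached.
Reached: L14, green-code, black-token, and T34 — 4 of the 5.

4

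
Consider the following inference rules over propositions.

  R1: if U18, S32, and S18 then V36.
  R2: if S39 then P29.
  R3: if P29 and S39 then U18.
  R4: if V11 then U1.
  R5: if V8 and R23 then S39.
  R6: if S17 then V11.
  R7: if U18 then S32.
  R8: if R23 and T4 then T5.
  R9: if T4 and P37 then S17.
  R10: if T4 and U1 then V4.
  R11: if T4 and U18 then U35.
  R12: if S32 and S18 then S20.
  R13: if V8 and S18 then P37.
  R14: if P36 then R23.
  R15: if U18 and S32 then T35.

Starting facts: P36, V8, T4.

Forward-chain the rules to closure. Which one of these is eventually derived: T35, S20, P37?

P36 holds, so R23 follows (R14).
From V8 and R23, R5 gives S39.
From S39, R2 gives P29.
P29 and S39 hold, so U18 follows (R3).
U18 holds, so S32 follows (R7).
U18 and S32 hold, so T35 follows (R15).
S20 would need S32 and S18 (R12), but S18 is never established. P37 would need V8 and S18 (R13), but S18 is never established.

T35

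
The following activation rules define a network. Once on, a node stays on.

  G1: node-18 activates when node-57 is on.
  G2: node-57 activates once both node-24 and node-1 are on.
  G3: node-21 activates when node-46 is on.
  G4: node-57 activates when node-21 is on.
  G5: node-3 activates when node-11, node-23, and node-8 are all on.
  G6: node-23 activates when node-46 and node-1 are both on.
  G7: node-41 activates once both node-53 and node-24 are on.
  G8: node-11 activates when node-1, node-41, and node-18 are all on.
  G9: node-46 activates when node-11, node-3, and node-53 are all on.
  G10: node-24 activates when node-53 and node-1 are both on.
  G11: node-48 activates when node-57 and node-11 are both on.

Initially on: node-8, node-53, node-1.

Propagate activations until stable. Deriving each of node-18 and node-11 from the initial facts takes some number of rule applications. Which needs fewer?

node-18

node-18: G10: node-53 and node-1 on → node-24 on. G2: node-24 and node-1 on → node-57 on. node-57 is on, so node-18 activates (G1). [3 rule applications]
node-11: G10: node-53 and node-1 on → node-24 on. node-24 and node-1 are on, so node-57 activates (G2). node-53 and node-24 are on, so node-41 activates (G7). node-57 is on, so node-18 activates (G1). G8: node-1, node-41, and node-18 on → node-11 on. [5 rule applications]
node-18 needs fewer.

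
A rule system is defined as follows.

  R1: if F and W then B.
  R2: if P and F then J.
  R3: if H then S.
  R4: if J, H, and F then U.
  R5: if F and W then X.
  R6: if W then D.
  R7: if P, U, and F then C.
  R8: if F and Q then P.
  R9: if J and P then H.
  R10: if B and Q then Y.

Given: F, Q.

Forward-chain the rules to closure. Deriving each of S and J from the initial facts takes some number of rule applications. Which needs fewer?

J: F and Q hold, so P follows (R8). From P and F, R2 gives J. [2 rule applications]
S: F and Q hold, so P follows (R8). From P and F, R2 gives J. From J and P, R9 gives H. H holds, so S follows (R3). [4 rule applications]
J needs fewer.

J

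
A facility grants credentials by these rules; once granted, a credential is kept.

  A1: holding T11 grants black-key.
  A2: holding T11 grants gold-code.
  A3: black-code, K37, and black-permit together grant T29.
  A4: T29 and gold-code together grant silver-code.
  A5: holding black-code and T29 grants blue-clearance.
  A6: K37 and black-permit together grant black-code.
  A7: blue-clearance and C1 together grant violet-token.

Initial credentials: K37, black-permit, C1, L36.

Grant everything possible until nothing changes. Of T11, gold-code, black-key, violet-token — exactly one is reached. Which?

Holding K37 and black-permit grants black-code (A6).
Holding black-code, K37, and black-permit grants T29 (A3).
Holding black-code and T29 grants blue-clearance (A5).
Holding blue-clearance and C1 grants violet-token (A7).
gold-code would need T11 (A2), but T11 is never granted. No rule produces T11, and it is not given. black-key would need T11 (A1), but T11 is never granted.

violet-token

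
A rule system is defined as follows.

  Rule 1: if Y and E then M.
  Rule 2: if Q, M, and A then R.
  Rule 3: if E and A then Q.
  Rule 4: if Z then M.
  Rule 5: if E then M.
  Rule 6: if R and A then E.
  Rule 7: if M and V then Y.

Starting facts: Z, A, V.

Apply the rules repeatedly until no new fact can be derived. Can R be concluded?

No

R would need Q, M, and A (Rule 2), but Q is never established.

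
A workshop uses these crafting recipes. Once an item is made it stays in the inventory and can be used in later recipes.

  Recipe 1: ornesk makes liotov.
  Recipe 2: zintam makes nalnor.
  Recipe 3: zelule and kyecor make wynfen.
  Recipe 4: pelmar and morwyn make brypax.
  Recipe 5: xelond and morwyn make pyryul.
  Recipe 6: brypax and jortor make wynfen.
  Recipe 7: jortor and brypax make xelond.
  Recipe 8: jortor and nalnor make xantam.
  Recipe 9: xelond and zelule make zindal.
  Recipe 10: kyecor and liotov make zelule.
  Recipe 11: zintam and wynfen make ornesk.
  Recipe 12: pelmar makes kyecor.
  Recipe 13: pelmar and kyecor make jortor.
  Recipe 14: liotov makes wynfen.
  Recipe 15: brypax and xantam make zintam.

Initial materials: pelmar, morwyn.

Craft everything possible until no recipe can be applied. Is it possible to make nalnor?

nalnor would need zintam (Recipe 2), but zintam is never obtained.

No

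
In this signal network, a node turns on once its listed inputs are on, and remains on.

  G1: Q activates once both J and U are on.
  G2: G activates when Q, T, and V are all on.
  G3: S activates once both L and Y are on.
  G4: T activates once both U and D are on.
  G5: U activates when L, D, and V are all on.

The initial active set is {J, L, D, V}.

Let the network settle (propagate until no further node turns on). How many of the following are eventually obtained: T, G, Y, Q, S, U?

L, D, and V are on, so U activates (G5).
J and U are on, so Q activates (G1).
G4: U and D on → T on.
G2: Q, T, and V on → G on.
T: reached.
G: reached.
No rule produces Y, and it is not given.
Q: reached.
S would need L and Y (G3), but Y never turns on.
U: reached.
Reached: T, G, Q, and U — 4 of the 6.

4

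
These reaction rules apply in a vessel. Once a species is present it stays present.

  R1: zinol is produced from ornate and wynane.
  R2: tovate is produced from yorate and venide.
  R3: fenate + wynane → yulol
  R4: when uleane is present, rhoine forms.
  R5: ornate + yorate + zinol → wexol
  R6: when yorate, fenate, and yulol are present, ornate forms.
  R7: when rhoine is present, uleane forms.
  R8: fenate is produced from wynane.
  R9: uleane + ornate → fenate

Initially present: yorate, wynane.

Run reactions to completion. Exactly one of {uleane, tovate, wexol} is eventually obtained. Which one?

wynane present → fenate forms (R8).
fenate and wynane present → yulol forms (R3).
yorate, fenate, and yulol present → ornate forms (R6).
ornate and wynane present → zinol forms (R1).
ornate, yorate, and zinol present → wexol forms (R5).
tovate would need yorate and venide (R2), but venide never forms. uleane would need rhoine (R7), but rhoine never forms.

wexol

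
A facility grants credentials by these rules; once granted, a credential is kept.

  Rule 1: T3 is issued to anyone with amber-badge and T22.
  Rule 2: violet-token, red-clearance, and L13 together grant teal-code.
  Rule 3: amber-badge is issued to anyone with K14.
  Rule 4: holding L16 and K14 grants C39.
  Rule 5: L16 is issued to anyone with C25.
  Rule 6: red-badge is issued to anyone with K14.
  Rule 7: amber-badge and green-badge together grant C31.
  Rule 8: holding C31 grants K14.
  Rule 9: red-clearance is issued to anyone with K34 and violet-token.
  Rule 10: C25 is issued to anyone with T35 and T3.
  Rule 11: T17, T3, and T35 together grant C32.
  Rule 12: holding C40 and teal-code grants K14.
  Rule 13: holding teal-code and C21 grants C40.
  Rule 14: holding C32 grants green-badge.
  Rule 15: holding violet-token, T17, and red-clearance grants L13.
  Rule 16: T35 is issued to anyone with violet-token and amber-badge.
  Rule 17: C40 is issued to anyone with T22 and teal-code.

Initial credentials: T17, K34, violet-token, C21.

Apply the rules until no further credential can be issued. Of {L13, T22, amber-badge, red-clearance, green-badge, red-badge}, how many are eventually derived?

4

Holding K34 and violet-token grants red-clearance (Rule 9).
Holding violet-token, T17, and red-clearance grants L13 (Rule 15).
Holding violet-token, red-clearance, and L13 grants teal-code (Rule 2).
Holding teal-code and C21 grants C40 (Rule 13).
Holding C40 and teal-code grants K14 (Rule 12).
Holding K14 grants amber-badge (Rule 3).
Holding K14 grants red-badge (Rule 6).
L13: reached.
No rule produces T22, and it is not given.
amber-badge: reached.
red-clearance: reached.
green-badge would need C32 (Rule 14), but C32 is never granted.
red-badge: reached.
Reached: L13, amber-badge, red-clearance, and red-badge — 4 of the 6.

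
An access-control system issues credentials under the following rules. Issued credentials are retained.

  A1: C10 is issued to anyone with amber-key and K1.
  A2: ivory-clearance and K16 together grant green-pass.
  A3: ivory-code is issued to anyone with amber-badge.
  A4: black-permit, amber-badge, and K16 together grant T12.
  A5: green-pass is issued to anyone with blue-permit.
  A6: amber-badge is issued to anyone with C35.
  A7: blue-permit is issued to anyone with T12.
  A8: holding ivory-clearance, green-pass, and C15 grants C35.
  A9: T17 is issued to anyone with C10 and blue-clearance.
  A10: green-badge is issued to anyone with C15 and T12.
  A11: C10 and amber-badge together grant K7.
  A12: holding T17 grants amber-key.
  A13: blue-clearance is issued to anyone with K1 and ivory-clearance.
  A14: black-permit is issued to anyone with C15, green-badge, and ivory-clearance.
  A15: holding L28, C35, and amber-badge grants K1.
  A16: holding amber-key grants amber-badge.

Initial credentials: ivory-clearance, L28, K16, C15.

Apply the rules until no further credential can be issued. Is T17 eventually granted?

T17 would need C10 and blue-clearance (A9), but C10 is never granted.

No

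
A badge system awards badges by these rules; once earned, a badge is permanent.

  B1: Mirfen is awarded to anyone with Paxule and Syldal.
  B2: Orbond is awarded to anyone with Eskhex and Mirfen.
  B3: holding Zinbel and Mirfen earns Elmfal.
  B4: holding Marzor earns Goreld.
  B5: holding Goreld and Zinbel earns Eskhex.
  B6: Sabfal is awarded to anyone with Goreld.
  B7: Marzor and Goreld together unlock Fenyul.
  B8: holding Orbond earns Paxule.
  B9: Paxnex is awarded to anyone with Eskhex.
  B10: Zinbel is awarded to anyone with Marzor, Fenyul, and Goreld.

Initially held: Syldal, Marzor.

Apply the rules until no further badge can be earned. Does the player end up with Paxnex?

With Marzor, Goreld is earned (B4).
With Marzor and Goreld, Fenyul is earned (B7).
With Marzor, Fenyul, and Goreld, Zinbel is earned (B10).
With Goreld and Zinbel, Eskhex is earned (B5).
With Eskhex, Paxnex is earned (B9).

Yes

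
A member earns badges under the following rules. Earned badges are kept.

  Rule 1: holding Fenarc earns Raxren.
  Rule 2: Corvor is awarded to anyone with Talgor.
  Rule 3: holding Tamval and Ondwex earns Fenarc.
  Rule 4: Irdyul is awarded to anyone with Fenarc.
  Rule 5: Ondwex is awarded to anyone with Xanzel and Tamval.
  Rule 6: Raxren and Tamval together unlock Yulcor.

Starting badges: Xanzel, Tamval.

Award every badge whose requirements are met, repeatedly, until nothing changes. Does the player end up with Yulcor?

Yes

With Xanzel and Tamval, Ondwex is earned (Rule 5).
With Tamval and Ondwex, Fenarc is earned (Rule 3).
With Fenarc, Raxren is earned (Rule 1).
With Raxren and Tamval, Yulcor is earned (Rule 6).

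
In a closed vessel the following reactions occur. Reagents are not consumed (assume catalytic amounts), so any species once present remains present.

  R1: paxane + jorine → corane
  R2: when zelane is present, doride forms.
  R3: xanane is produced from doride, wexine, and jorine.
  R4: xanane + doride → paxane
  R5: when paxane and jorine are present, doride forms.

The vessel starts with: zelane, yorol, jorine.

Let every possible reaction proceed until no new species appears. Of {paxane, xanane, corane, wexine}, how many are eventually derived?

0

paxane would need xanane and doride (R4), but xanane never forms.
xanane would need doride, wexine, and jorine (R3), but wexine never forms.
corane would need paxane and jorine (R1), but paxane never forms.
No rule produces wexine, and it is not given.
None of the 4 are reached.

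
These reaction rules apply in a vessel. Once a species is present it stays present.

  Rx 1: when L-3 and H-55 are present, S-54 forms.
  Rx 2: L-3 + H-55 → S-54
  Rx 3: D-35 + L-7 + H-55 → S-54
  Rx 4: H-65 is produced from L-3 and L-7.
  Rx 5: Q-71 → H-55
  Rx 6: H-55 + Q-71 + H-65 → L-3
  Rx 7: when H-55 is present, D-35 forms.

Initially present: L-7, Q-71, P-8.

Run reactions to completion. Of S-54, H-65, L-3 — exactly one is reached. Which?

Q-71 present → H-55 forms (Rx 5).
H-55 present → D-35 forms (Rx 7).
D-35, L-7, and H-55 present → S-54 forms (Rx 3).
L-3 would need H-55, Q-71, and H-65 (Rx 6), but H-65 never forms. H-65 would need L-3 and L-7 (Rx 4), but L-3 never forms.

S-54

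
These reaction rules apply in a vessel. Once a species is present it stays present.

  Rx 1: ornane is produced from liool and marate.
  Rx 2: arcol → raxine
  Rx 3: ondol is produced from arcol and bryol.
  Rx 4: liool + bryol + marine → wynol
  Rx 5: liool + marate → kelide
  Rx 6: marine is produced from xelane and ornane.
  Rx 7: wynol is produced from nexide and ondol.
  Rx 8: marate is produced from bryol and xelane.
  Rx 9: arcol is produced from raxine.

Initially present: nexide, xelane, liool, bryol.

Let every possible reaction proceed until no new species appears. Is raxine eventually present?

No

raxine would need arcol (Rx 2), but arcol never forms.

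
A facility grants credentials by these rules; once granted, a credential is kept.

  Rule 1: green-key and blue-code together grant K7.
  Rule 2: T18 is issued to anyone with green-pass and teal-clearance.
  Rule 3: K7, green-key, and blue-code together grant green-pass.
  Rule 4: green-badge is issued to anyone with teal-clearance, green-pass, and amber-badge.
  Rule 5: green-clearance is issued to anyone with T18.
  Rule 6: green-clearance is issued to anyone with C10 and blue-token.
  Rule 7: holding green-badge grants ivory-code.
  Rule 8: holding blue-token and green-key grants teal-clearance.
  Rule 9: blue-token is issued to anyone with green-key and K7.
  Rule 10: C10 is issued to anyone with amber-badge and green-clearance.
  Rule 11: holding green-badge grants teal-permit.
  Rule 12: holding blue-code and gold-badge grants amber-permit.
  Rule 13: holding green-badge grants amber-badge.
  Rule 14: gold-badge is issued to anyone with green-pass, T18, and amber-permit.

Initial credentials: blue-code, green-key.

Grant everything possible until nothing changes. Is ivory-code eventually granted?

ivory-code would need green-badge (Rule 7), but green-badge is never granted.

No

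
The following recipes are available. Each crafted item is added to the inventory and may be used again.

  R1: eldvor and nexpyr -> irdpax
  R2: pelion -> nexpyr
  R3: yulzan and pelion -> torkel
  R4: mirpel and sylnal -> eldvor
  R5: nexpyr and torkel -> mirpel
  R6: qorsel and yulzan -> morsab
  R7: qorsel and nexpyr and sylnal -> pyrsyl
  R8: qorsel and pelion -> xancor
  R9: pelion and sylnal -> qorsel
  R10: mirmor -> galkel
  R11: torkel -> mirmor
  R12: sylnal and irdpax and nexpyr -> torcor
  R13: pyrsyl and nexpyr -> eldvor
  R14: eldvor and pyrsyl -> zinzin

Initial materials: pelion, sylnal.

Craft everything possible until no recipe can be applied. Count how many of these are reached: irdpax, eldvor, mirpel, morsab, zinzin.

Using R9, pelion and sylnal make qorsel.
pelion -> nexpyr (R2).
Using R7, qorsel, nexpyr, and sylnal make pyrsyl.
Using R13, pyrsyl and nexpyr make eldvor.
Using R14, eldvor and pyrsyl make zinzin.
Using R1, eldvor and nexpyr make irdpax.
irdpax: reached.
eldvor: reached.
mirpel would need nexpyr and torkel (R5), but torkel is never obtained.
morsab would need qorsel and yulzan (R6), but yulzan is never obtained.
zinzin: reached.
Reached: irdpax, eldvor, and zinzin — 3 of the 5.

3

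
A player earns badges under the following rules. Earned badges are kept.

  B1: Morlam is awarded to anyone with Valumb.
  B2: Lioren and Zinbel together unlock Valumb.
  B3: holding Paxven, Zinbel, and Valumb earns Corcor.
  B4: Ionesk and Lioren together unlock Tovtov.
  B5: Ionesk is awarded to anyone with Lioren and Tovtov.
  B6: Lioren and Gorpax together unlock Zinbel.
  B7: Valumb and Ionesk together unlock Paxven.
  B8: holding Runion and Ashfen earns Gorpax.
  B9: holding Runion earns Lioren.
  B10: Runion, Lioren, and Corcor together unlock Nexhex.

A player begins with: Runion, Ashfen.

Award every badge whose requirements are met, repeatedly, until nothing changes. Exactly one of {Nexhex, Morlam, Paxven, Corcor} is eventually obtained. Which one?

Morlam

With Runion and Ashfen, Gorpax is earned (B8).
With Runion, Lioren is earned (B9).
With Lioren and Gorpax, Zinbel is earned (B6).
With Lioren and Zinbel, Valumb is earned (B2).
With Valumb, Morlam is earned (B1).
Paxven would need Valumb and Ionesk (B7), but Ionesk is never earned. Corcor would need Paxven, Zinbel, and Valumb (B3), but Paxven is never earned. Nexhex would need Runion, Lioren, and Corcor (B10), but Corcor is never earned.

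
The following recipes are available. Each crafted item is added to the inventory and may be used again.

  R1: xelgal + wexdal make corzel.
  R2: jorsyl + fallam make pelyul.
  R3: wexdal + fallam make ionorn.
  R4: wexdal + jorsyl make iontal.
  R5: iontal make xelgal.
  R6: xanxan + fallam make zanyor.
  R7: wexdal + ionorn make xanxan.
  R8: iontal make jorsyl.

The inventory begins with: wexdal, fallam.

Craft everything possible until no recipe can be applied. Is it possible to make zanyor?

Using R3, wexdal and fallam make ionorn.
Using R7, wexdal and ionorn make xanxan.
xanxan + fallam → zanyor (R6).

Yes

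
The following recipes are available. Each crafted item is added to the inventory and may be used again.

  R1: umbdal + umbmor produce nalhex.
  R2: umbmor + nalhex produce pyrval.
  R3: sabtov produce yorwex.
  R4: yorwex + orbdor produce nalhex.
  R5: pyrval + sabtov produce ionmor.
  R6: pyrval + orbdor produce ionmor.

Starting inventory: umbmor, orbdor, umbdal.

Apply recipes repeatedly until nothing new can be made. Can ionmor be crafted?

Yes

Using R1, umbdal and umbmor make nalhex.
umbmor + nalhex → pyrval (R2).
pyrval + orbdor → ionmor (R6).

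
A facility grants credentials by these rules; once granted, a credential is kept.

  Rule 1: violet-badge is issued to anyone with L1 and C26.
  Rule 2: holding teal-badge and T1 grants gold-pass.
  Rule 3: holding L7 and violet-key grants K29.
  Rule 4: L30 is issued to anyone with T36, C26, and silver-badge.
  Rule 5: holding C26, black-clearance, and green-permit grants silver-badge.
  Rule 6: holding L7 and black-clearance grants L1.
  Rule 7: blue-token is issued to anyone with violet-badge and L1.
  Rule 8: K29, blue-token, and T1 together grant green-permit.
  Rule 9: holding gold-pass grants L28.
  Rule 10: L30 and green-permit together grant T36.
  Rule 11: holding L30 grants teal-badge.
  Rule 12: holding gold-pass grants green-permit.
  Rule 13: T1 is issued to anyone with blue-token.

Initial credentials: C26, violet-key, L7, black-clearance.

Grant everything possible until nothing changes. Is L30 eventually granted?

No

L30 would need T36, C26, and silver-badge (Rule 4), but T36 is never granted.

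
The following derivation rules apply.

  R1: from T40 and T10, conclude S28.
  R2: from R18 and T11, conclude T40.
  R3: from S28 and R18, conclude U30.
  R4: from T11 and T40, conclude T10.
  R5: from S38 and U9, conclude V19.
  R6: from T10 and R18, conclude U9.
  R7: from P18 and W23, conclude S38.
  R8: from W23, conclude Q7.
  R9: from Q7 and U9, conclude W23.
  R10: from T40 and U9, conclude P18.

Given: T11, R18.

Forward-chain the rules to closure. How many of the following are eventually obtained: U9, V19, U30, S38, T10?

3

From R18 and T11, R2 gives T40.
From T11 and T40, R4 gives T10.
From T40 and T10, R1 gives S28.
From T10 and R18, R6 gives U9.
S28 and R18 hold, so U30 follows (R3).
U9: reached.
V19 would need S38 and U9 (R5), but S38 is never established.
U30: reached.
S38 would need P18 and W23 (R7), but W23 is never established.
T10: reached.
Reached: U9, U30, and T10 — 3 of the 5.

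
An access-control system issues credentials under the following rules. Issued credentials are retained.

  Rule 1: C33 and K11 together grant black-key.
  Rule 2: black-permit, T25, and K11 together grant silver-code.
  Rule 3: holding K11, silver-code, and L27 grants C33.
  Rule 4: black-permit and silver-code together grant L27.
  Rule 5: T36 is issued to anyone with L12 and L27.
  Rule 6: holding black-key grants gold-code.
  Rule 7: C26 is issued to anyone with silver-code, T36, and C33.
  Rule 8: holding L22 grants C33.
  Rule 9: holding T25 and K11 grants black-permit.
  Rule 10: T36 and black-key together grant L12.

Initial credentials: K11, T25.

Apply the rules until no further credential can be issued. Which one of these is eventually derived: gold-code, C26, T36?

gold-code

Holding T25 and K11 grants black-permit (Rule 9).
Holding black-permit, T25, and K11 grants silver-code (Rule 2).
Holding black-permit and silver-code grants L27 (Rule 4).
Holding K11, silver-code, and L27 grants C33 (Rule 3).
Holding C33 and K11 grants black-key (Rule 1).
Holding black-key grants gold-code (Rule 6).
C26 would need silver-code, T36, and C33 (Rule 7), but T36 is never granted. T36 would need L12 and L27 (Rule 5), but L12 is never granted.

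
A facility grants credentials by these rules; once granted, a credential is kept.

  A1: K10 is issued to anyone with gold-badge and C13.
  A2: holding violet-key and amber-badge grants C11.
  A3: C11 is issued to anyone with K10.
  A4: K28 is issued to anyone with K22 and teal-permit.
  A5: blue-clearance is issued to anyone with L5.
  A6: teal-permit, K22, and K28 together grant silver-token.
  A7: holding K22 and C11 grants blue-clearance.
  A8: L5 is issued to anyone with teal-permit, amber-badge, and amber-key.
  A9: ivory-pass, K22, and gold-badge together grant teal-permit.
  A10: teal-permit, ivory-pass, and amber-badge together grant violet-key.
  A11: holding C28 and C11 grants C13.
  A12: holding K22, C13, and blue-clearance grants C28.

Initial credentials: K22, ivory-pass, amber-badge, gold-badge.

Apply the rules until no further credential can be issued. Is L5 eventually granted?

No

L5 would need teal-permit, amber-badge, and amber-key (A8), but amber-key is never granted.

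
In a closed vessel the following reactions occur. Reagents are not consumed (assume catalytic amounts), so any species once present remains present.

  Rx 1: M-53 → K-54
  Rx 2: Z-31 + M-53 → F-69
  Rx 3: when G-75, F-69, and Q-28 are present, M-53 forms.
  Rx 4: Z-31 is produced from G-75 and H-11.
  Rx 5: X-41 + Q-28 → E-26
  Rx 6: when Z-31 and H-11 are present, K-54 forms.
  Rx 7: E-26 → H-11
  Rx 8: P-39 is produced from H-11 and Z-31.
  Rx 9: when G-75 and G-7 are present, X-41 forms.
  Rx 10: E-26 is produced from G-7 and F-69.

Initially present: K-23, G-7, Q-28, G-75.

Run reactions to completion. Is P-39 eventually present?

Yes

G-75 and G-7 present → X-41 forms (Rx 9).
X-41 and Q-28 present → E-26 forms (Rx 5).
E-26 present → H-11 forms (Rx 7).
G-75 and H-11 present → Z-31 forms (Rx 4).
H-11 and Z-31 present → P-39 forms (Rx 8).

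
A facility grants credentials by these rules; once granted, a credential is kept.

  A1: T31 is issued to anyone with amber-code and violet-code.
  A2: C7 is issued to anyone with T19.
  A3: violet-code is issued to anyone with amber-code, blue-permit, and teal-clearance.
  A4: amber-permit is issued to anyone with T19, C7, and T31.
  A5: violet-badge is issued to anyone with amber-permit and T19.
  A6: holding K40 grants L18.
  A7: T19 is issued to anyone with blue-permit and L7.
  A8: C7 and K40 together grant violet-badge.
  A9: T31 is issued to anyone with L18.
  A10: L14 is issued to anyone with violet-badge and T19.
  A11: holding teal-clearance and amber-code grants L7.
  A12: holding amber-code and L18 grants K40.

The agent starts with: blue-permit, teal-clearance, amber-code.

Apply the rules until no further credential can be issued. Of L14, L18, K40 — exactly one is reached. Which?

Holding amber-code, blue-permit, and teal-clearance grants violet-code (A3).
Holding teal-clearance and amber-code grants L7 (A11).
Holding amber-code and violet-code grants T31 (A1).
Holding blue-permit and L7 grants T19 (A7).
Holding T19 grants C7 (A2).
Holding T19, C7, and T31 grants amber-permit (A4).
Holding amber-permit and T19 grants violet-badge (A5).
Holding violet-badge and T19 grants L14 (A10).
L18 would need K40 (A6), but K40 is never granted. K40 would need amber-code and L18 (A12), but L18 is never granted.

L14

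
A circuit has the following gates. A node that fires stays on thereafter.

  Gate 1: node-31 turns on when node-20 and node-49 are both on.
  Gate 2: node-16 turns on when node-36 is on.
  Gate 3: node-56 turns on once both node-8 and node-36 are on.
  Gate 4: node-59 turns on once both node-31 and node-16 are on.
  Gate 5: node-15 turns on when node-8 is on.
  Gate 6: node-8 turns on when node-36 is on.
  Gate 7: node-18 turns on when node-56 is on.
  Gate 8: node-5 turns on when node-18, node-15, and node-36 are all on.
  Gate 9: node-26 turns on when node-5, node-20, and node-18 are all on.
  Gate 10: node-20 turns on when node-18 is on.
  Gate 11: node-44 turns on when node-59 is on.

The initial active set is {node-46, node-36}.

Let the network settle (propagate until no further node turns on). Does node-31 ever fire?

node-31 would need node-20 and node-49 (Gate 1), but node-49 never turns on.

No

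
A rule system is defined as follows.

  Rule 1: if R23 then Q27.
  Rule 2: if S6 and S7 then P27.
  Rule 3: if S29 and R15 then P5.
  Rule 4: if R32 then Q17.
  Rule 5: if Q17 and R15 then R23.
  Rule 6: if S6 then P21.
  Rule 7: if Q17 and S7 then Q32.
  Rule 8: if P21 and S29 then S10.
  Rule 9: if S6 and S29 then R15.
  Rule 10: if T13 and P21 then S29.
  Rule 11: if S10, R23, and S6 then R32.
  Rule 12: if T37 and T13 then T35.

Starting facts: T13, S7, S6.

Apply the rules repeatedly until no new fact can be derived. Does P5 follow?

S6 holds, so P21 follows (Rule 6).
From T13 and P21, Rule 10 gives S29.
S6 and S29 hold, so R15 follows (Rule 9).
From S29 and R15, Rule 3 gives P5.

Yes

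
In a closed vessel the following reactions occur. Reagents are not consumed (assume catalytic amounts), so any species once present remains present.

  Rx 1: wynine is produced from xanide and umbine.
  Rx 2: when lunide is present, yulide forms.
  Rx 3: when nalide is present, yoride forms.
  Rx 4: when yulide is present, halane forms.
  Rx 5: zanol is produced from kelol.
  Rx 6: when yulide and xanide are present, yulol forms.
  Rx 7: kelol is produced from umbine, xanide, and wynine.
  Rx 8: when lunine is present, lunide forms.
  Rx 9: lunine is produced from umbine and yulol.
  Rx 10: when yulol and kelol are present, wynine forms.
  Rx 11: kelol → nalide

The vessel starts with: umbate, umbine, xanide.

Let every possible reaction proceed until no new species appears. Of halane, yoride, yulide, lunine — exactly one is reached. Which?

yoride

xanide and umbine present → wynine forms (Rx 1).
umbine, xanide, and wynine present → kelol forms (Rx 7).
kelol present → nalide forms (Rx 11).
nalide present → yoride forms (Rx 3).
lunine would need umbine and yulol (Rx 9), but yulol never forms. yulide would need lunide (Rx 2), but lunide never forms. halane would need yulide (Rx 4), but yulide never forms.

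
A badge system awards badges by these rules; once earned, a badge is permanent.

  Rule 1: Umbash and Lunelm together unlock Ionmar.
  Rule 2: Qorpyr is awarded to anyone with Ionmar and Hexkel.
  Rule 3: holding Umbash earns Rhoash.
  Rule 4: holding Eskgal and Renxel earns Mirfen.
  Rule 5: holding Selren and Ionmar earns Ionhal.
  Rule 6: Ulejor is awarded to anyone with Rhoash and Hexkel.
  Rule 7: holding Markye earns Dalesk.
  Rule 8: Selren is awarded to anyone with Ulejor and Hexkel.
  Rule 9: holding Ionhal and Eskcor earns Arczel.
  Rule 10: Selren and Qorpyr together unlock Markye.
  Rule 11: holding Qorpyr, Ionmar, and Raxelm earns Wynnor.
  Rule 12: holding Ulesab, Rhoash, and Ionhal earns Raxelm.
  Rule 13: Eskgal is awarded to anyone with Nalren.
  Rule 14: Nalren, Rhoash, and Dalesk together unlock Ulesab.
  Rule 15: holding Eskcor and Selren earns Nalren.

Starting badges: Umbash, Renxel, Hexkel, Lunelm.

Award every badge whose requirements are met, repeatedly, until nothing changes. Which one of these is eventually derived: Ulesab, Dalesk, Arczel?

Dalesk

With Umbash, Rhoash is earned (Rule 3).
With Umbash and Lunelm, Ionmar is earned (Rule 1).
With Rhoash and Hexkel, Ulejor is earned (Rule 6).
With Ionmar and Hexkel, Qorpyr is earned (Rule 2).
With Ulejor and Hexkel, Selren is earned (Rule 8).
With Selren and Qorpyr, Markye is earned (Rule 10).
With Markye, Dalesk is earned (Rule 7).
Arczel would need Ionhal and Eskcor (Rule 9), but Eskcor is never earned. Ulesab would need Nalren, Rhoash, and Dalesk (Rule 14), but Nalren is never earned.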